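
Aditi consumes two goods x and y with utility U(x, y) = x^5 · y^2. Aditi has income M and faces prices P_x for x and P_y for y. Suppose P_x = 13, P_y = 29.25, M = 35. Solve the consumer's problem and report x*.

x* = 1.9231

The MRS is (5/2)·y/x. Set MRS = P_x/P_y.
Rearranging, P_y·y = (2/5)·P_x·x. Substituting into the budget gives P_x·x·(1 + (2/5)) = M.
Demand: x*(P_x,P_y,M) = 5/7·M/P_x and y* = 2/7·M/P_y.
At P_x=13, P_y=29.25, M=35: x* = 5/7·35/13 = 1.9231.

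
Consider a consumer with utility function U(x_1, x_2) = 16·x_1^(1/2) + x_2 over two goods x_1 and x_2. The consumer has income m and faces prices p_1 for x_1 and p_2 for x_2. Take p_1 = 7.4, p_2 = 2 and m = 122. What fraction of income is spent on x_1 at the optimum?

Utility is quasi-linear in x_2; the FOC for x_1 is 8/√x_1 = p_1/p_2.
Thus x_1* = (8·p_2/p_1)² — independent of m — with the rest of income spent on x_2.
Plugging in: x_1* = (8·2/7.4)² = 4.6749, x_2* = 43.7027.
Expenditure on x_1: 7.4·4.6749 = 34.5946; share = 0.2836.

share on x_1 = 0.2836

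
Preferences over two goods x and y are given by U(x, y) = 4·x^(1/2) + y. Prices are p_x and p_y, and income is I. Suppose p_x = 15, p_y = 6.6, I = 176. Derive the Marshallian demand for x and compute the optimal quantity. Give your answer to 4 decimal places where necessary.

x* = 0.7744

Utility is quasi-linear in y; the FOC for x is 2/√x = p_x/p_y.
Solve: √x = 2·p_y/p_x, so x*(p_x,p_y) = (2·p_y/p_x)², and y* = (I − p_x·x*)/p_y.
Plugging in: x* = (2·6.6/15)² = 0.7744.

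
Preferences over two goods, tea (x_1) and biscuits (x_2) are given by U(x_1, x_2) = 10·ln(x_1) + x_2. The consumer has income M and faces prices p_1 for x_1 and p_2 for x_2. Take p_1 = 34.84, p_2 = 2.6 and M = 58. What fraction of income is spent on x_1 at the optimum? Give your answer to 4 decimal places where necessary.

share on x_1 = 0.4483

MU_x_1 = 10/x_1, MU_x_2 = 1. Tangency: 10/x_1 = p_1/p_2.
So x_1*(p_1,p_2) = 10·p_2/p_1, independent of income; and x_2* = (M − 10·p_2)/p_2.
At the given prices: x_1* = 10·2.6/34.84 = 0.7463, and x_2* = 12.3077.
Expenditure on x_1: 34.84·0.7463 = 26; share = 0.4483.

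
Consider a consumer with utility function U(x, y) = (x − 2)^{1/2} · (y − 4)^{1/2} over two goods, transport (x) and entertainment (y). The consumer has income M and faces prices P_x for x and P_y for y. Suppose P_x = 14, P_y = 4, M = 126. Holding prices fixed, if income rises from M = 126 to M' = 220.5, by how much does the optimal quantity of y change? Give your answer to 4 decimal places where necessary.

Δy* = 11.8125

Let x' = x−2, y' = y−4. MRS = y'/x' = P_x/P_y.
After buying the subsistence bundle (2, 4), a share 0.5 of the remaining income goes to x: x* = 2 + 0.5·(M − 2P_x − 4P_y)/P_x.
Discretionary income = 126 − 2·14 − 4·4 = 82; y* = 4 + 0.5·82/4 = 14.25.
At M' = 220.5: y* = 26.0625. Change: 26.0625 − 14.25 = 11.8125.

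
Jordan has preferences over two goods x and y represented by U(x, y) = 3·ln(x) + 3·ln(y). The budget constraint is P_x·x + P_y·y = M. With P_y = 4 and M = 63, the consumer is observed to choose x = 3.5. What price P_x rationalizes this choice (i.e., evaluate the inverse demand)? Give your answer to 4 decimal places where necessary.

Tangency: MRS = y/x = P_x/P_y.
Rearranging, P_y·y = P_x·x. Substituting into the budget gives P_x·x·(1 + 1) = M.
Demand: x*(P_x,P_y,M) = 0.5·M/P_x and y* = 0.5·M/P_y.
Set x* = 3.5 in the demand function and solve for P_x: P_x = 9.

P_x = 9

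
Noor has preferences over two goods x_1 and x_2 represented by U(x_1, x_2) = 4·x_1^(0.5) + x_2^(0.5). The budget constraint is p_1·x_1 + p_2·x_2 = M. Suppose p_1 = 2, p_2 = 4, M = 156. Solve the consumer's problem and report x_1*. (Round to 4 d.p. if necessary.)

From the CES first-order condition, 4·(x_2/x_1)^(0.5) = p_1/p_2.
Hence x_2/x_1 = ((1/4)·p_1/p_2)^(1/(0.5)), i.e. raised to the 2 power.
Substitute x_2 = (x_2/x_1)·x_1 into the budget: x_1* = M/(p_1 + p_2·(x_2/x_1)).
Numerically x_2/x_1 = 0.015625, so x_1* = 156/(2 + 4·0.015625) = 75.6364.

x_1* = 75.6364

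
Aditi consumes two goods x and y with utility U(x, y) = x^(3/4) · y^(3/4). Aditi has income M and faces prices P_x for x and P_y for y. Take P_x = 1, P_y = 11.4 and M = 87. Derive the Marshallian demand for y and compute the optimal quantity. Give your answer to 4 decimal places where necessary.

y* = 3.8158

MU_x/MU_y = (0.75·y)/(0.75·x); tangency sets this equal to P_x/P_y.
Rearranging, P_y·y = P_x·x. Substituting into the budget gives P_x·x·(1 + 1) = M.
Demand: x*(P_x,P_y,M) = 0.5·M/P_x and y* = 0.5·M/P_y.
At P_x=1, P_y=11.4, M=87: y* = 0.5·87/11.4 = 3.8158.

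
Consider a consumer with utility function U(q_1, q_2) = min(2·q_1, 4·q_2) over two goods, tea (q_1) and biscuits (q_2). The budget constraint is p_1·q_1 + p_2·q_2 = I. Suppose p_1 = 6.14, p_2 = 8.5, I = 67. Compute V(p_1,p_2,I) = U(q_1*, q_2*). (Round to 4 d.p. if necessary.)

With perfect complements, no substitution: consume in ratio q_1:q_2 = 4:2.
Budget: p_1·q_1 + p_2·(1/2)·q_1 = I, so (4·p_1 + 2·p_2)·q_1 = 4·I.
Demand: q_1*(p_1,p_2,I) = 4·I/(4·p_1 + 2·p_2), q_2* = 2·I/(4·p_1 + 2·p_2).
Here 4·6.14 + 2·8.5 = 41.56, giving q_1* = 6.4485 and q_2* = 3.2243.
Utility at the optimum: U(6.4485, 3.2243) = 12.897.

V = 12.897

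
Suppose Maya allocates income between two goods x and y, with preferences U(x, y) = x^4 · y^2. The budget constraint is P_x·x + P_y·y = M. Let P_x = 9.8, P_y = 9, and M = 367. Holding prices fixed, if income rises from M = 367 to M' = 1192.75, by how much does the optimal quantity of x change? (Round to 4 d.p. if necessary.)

The MRS is 2·y/x. Set MRS = P_x/P_y.
So 4·P_y·y = 2·P_x·x; combined with the budget, a share 2/3 of income goes to x.
Demand: x*(P_x,P_y,M) = 2/3·M/P_x and y* = 1/3·M/P_y.
At P_x=9.8, P_y=9, M=367: x* = 2/3·367/9.8 = 24.966.
At M' = 1192.75: x* = 81.1395. Change: 81.1395 − 24.966 = 56.1735.

Δx* = 56.1735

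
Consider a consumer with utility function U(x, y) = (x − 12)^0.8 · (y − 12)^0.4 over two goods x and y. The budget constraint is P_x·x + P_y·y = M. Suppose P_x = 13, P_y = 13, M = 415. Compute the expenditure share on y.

Let x' = x−12, y' = y−12. MRS = 2·y'/x' = P_x/P_y.
Substituting into the budget: x* = 12 + 2/3·(M − 12·P_x − 12·P_y)/P_x, and y* = 12 + 1/3·(…)/P_y.
Discretionary income = 415 − 12·13 − 12·13 = 103; x* = 12 + 2/3·103/13 = 17.2821; y* = 12 + 1/3·103/13 = 14.641.
Expenditure on y: 13·14.641 = 190.3333; share = 0.4586.

share on y = 0.4586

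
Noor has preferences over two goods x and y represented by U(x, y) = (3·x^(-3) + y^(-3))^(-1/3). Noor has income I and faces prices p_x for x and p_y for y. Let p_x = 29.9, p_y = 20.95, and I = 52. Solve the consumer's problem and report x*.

Substitute y = (y/x)·x into the budget: x* = I/(p_x + p_y·(y/x)).
Numerically y/x = 0.830504, so x* = 52/(29.9 + 20.95·0.830504) = 1.0994.

x* = 1.0994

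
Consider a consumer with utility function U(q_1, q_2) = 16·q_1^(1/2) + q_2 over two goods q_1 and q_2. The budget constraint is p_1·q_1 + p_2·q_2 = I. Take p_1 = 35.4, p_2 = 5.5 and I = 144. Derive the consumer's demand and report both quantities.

q_1* = 1.5449, q_2* = 16.2383

Utility is quasi-linear in q_2; the FOC for q_1 is 8/√q_1 = p_1/p_2.
Solve: √q_1 = 8·p_2/p_1, so q_1*(p_1,p_2) = (8·p_2/p_1)², and q_2* = (I − p_1·q_1*)/p_2.
Plugging in: q_1* = (8·5.5/35.4)² = 1.5449, q_2* = 16.2383.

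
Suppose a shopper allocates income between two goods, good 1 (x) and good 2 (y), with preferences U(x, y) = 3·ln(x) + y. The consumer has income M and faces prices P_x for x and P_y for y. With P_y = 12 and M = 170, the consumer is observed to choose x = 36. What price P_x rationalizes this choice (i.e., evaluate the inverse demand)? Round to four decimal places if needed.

Set MRS = P_x/P_y: (3/x)/1 = P_x/P_y.
So x*(P_x,P_y) = 3·P_y/P_x, independent of income; and y* = (M − 3·P_y)/P_y.
Set x* = 36 in the demand function and solve for P_x: P_x = 1.

P_x = 1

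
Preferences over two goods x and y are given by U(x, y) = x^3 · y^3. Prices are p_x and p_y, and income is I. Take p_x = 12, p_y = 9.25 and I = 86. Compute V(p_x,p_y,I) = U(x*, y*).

Tangency: MRS = y/x = p_x/p_y.
So 3·p_y·y = 3·p_x·x; combined with the budget, a share 0.5 of income goes to x.
Demand: x*(p_x,p_y,I) = 0.5·I/p_x and y* = 0.5·I/p_y.
At p_x=12, p_y=9.25, I=86: x* = 0.5·86/12 = 3.5833, y* = 4.6486.
Utility at the optimum: U(3.5833, 4.6486) = 4622.1262.

V = 4622.1262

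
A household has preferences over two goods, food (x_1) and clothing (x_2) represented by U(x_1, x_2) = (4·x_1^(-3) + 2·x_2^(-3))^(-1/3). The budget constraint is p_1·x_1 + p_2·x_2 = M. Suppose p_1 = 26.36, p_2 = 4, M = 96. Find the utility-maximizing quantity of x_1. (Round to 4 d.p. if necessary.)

MU_x_1 ∝ 4·x_1^(-4), MU_x_2 ∝ 2·x_2^(-4), so MRS = 2·(x_2/x_1)^(4) = p_1/p_2.
Solve for the ratio: x_2/x_1 = [(1/2)·p_1/p_2]^(0.25).
With the ratio pinned down, the budget gives x_1* = M/(p_1 + p_2·(x_2/x_1)) and x_2* = (x_2/x_1)·x_1*.
Numerically x_2/x_1 = 1.347299, so x_1* = 96/(26.36 + 4·1.347299) = 3.0237.

x_1* = 3.0237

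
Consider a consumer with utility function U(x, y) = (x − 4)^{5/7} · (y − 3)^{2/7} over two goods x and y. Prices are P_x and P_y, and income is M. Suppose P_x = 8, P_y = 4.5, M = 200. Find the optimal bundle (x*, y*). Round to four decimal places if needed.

x* = 17.7946, y* = 12.8095

MRS = (5/2)·(y−3)/(x−4). Tangency with P_x/P_y gives y−3 = (2/5)·(P_x/P_y)·(x−4).
After buying the subsistence bundle (4, 3), a share 5/7 of the remaining income goes to x: x* = 4 + 5/7·(M − 4P_x − 3P_y)/P_x.
Discretionary income = 200 − 4·8 − 3·4.5 = 154.5; x* = 4 + 5/7·154.5/8 = 17.7946; y* = 3 + 2/7·154.5/4.5 = 12.8095.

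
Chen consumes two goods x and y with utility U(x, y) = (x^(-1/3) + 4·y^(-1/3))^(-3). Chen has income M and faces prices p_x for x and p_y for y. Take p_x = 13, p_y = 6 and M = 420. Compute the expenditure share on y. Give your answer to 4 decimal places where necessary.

MU_x ∝ x^(-4/3), MU_y ∝ 4·y^(-4/3), so MRS = (1/4)·(y/x)^(4/3) = p_x/p_y.
Solve for the ratio: y/x = [4·p_x/p_y]^(0.75).
With the ratio pinned down, the budget gives x* = M/(p_x + p_y·(y/x)) and y* = (y/x)·x*.
Numerically y/x = 5.051136, so x* = 420/(13 + 6·5.051136) = 9.6982 and y* = 5.051136·9.6982 = 48.9871.
Expenditure on y: 6·48.9871 = 293.9229; share = 0.6998.

share on y = 0.6998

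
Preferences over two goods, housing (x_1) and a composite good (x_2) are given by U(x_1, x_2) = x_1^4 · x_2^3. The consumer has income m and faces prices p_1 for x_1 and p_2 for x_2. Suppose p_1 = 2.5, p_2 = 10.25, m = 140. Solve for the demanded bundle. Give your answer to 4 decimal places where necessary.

At p_1=2.5, p_2=10.25, m=140: x_1* = 4/7·140/2.5 = 32, x_2* = 5.8537.

x_1* = 32, x_2* = 5.8537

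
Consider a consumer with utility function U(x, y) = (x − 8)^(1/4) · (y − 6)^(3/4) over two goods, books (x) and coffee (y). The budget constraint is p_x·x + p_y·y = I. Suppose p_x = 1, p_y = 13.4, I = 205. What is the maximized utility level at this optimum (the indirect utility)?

V = 9.4875

This is Cobb-Douglas in (x−8, y−6): tangency gives 0.25·p_y·(y−6) = 0.75·p_x·(x−8).
Substituting into the budget: x* = 8 + 0.25·(I − 8·p_x − 6·p_y)/p_x, and y* = 6 + 0.75·(…)/p_y.
Discretionary income = 205 − 8·1 − 6·13.4 = 116.6; x* = 8 + 0.25·116.6/1 = 37.15; y* = 6 + 0.75·116.6/13.4 = 12.5261.
Utility at the optimum: U(37.15, 12.5261) = 9.4875.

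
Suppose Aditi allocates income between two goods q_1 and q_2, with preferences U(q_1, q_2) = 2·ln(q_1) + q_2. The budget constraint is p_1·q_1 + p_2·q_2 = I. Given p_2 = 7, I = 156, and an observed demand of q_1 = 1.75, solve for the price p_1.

p_1 = 8

Set MRS = p_1/p_2: (2/q_1)/1 = p_1/p_2.
So q_1*(p_1,p_2) = 2·p_2/p_1, independent of income; and q_2* = (I − 2·p_2)/p_2.
Set q_1* = 1.75 in the demand function and solve for p_1: p_1 = 8.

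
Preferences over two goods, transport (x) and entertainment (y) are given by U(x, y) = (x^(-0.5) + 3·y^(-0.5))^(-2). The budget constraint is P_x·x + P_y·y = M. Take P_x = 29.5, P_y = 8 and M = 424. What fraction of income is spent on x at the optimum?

From the CES first-order condition, (1/3)·(y/x)^(1.5) = P_x/P_y.
Hence y/x = (3·P_x/P_y)^(1/(1.5)), i.e. raised to the 2/3 power.
With the ratio pinned down, the budget gives x* = M/(P_x + P_y·(y/x)) and y* = (y/x)·x*.
Numerically y/x = 4.964805, so x* = 424/(29.5 + 8·4.964805) = 6.1255 and y* = 4.964805·6.1255 = 30.4121.
Expenditure on x: 29.5·6.1255 = 180.7033; share = 0.4262.

share on x = 0.4262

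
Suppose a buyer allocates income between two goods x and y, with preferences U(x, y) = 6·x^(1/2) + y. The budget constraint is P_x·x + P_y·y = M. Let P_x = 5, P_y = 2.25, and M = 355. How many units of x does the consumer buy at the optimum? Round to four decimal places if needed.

Plugging in: x* = (3·2.25/5)² = 1.8225.

x* = 1.8225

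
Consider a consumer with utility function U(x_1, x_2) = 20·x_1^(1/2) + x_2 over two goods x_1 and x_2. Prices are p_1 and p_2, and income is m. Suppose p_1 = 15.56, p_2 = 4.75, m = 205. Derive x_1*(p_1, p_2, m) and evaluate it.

Set MRS = p_1/p_2: 10·x_1^(−1/2) = p_1/p_2.
Thus x_1* = (10·p_2/p_1)² — independent of m — with the rest of income spent on x_2.
Plugging in: x_1* = (10·4.75/15.56)² = 9.319.

x_1* = 9.319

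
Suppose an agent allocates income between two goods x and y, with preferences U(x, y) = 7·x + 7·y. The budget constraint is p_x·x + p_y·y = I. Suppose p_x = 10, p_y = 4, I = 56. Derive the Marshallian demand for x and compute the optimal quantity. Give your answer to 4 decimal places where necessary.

Linear utility — the consumer picks whichever good has higher MU/price: 7/10 = 0.7 vs 7/4 = 1.75.
y gives more utility per dollar, so spend all income on y: y* = I/p_y, x* = 0.
Numerically: x* = 0, y* = 14.

x* = 0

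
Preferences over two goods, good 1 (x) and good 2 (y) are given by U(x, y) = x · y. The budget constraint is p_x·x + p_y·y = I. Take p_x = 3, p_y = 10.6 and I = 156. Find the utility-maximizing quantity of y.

Demand: x*(p_x,p_y,I) = 0.5·I/p_x and y* = 0.5·I/p_y.
At p_x=3, p_y=10.6, I=156: y* = 0.5·156/10.6 = 7.3585.

y* = 7.3585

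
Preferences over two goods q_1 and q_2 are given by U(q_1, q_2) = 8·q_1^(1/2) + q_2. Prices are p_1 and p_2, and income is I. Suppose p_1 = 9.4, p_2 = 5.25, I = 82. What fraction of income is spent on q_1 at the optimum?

Set MRS = p_1/p_2: 4·q_1^(−1/2) = p_1/p_2.
Solve: √q_1 = 4·p_2/p_1, so q_1*(p_1,p_2) = (4·p_2/p_1)², and q_2* = (I − p_1·q_1*)/p_2.
Plugging in: q_1* = (4·5.25/9.4)² = 4.9909, q_2* = 6.6829.
Expenditure on q_1: 9.4·4.9909 = 46.9149; share = 0.5721.

share on q_1 = 0.5721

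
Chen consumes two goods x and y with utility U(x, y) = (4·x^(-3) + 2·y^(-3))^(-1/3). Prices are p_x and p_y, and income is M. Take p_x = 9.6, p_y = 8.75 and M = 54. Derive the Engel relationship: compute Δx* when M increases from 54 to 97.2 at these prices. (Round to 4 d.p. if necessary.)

Δx* = 2.5218

With the ratio pinned down, the budget gives x* = M/(p_x + p_y·(y/x)) and y* = (y/x)·x*.
Numerically y/x = 0.860614, so x* = 54/(9.6 + 8.75·0.860614) = 3.1523.
At M' = 97.2: x* = 5.6741. Change: 5.6741 − 3.1523 = 2.5218.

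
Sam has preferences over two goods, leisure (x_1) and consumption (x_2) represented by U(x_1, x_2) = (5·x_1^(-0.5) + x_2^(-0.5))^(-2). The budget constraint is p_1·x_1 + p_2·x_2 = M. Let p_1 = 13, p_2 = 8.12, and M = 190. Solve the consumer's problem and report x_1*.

x_1* = 11.3092

MU_x_1 ∝ 5·x_1^(-1.5), MU_x_2 ∝ x_2^(-1.5), so MRS = 5·(x_2/x_1)^(1.5) = p_1/p_2.
Solve for the ratio: x_2/x_1 = [(1/5)·p_1/p_2]^(2/3).
Substitute x_2 = (x_2/x_1)·x_1 into the budget: x_1* = M/(p_1 + p_2·(x_2/x_1)).
Numerically x_2/x_1 = 0.468035, so x_1* = 190/(13 + 8.12·0.468035) = 11.3092.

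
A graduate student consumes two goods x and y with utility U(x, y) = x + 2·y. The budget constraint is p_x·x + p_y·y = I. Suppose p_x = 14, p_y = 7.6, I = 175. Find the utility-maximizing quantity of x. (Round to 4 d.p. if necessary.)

y gives more utility per dollar, so spend all income on y: y* = I/p_y, x* = 0.
Numerically: x* = 0, y* = 23.0263.

x* = 0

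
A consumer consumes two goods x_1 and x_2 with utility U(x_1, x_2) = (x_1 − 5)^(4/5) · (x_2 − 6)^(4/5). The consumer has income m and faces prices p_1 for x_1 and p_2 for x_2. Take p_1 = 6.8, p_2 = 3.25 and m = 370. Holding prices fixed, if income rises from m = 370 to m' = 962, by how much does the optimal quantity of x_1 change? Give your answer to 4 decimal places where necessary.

Δx_1* = 43.5294

MRS = (x_2−6)/(x_1−5). Tangency with p_1/p_2 gives x_2−6 = (p_1/p_2)·(x_1−5).
After buying the subsistence bundle (5, 6), a share 0.5 of the remaining income goes to x_1: x_1* = 5 + 0.5·(m − 5p_1 − 6p_2)/p_1.
Discretionary income = 370 − 5·6.8 − 6·3.25 = 316.5; x_1* = 5 + 0.5·316.5/6.8 = 28.2721.
At m' = 962: x_1* = 71.8015. Change: 71.8015 − 28.2721 = 43.5294.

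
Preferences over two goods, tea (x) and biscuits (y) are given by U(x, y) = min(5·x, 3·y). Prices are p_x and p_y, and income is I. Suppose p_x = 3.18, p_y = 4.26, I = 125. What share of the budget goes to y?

share on y = 0.6907

Leontief preferences: the optimum is at the kink where x/3 = y/5, i.e. y = (5/3)·x.
Budget: p_x·x + p_y·(5/3)·x = I, so (3·p_x + 5·p_y)·x = 3·I.
Demand: x*(p_x,p_y,I) = 3·I/(3·p_x + 5·p_y), y* = 5·I/(3·p_x + 5·p_y).
Here 3·3.18 + 5·4.26 = 30.84, giving x* = 12.1595 and y* = 20.2659.
Expenditure on y: 4.26·20.2659 = 86.3327; share = 0.6907.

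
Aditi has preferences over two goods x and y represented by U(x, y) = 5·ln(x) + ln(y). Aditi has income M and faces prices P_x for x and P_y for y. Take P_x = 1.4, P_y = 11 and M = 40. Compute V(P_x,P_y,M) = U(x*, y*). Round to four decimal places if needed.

Tangency: MRS = 5·y/x = P_x/P_y.
Rearranging, P_y·y = (1/5)·P_x·x. Substituting into the budget gives P_x·x·(1 + (1/5)) = M.
Demand: x*(P_x,P_y,M) = 5/6·M/P_x and y* = 1/6·M/P_y.
At P_x=1.4, P_y=11, M=40: x* = 5/6·40/1.4 = 23.8095, y* = 0.6061.
Utility at the optimum: U(23.8095, 0.6061) = 15.3497.

V = 15.3497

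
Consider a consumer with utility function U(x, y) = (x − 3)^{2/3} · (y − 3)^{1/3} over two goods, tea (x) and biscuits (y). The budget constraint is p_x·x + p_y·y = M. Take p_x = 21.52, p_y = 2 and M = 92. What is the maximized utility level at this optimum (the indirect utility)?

V = 1.1638

Let x' = x−3, y' = y−3. MRS = 2·y'/x' = p_x/p_y.
Substituting into the budget: x* = 3 + 2/3·(M − 3·p_x − 3·p_y)/p_x, and y* = 3 + 1/3·(…)/p_y.
Discretionary income = 92 − 3·21.52 − 3·2 = 21.44; x* = 3 + 2/3·21.44/21.52 = 3.6642; y* = 3 + 1/3·21.44/2 = 6.5733.
Utility at the optimum: U(3.6642, 6.5733) = 1.1638.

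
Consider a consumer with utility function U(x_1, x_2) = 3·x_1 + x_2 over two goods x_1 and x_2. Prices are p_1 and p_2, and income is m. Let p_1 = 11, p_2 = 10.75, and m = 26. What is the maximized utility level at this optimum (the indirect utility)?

Linear utility — the consumer picks whichever good has higher MU/price: 3/11 = 0.2727 vs 1/10.75 = 0.093.
x_1 gives more utility per dollar, so spend all income on x_1: x_1* = m/p_1, x_2* = 0.
Numerically: x_1* = 2.3636, x_2* = 0.
Utility at the optimum: U(2.3636, 0) = 7.0909.

V = 7.0909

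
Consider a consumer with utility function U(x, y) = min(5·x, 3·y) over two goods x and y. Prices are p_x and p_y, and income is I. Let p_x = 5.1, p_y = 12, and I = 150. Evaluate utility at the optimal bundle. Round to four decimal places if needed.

V = 29.8805

With perfect complements, no substitution: consume in ratio x:y = 3:5.
Budget: p_x·x + p_y·(5/3)·x = I, so (3·p_x + 5·p_y)·x = 3·I.
Demand: x*(p_x,p_y,I) = 3·I/(3·p_x + 5·p_y), y* = 5·I/(3·p_x + 5·p_y).
Here 3·5.1 + 5·12 = 75.3, giving x* = 5.9761 and y* = 9.9602.
Utility at the optimum: U(5.9761, 9.9602) = 29.8805.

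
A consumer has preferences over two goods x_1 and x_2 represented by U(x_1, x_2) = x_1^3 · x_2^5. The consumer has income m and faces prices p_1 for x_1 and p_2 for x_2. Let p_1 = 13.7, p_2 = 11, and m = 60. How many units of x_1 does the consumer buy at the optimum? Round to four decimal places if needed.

MU_x_1/MU_x_2 = (3·x_2)/(5·x_1); tangency sets this equal to p_1/p_2.
So 3·p_2·x_2 = 5·p_1·x_1; combined with the budget, a share 0.375 of income goes to x_1.
Demand: x_1*(p_1,p_2,m) = 0.375·m/p_1 and x_2* = 0.625·m/p_2.
At p_1=13.7, p_2=11, m=60: x_1* = 0.375·60/13.7 = 1.6423.

x_1* = 1.6423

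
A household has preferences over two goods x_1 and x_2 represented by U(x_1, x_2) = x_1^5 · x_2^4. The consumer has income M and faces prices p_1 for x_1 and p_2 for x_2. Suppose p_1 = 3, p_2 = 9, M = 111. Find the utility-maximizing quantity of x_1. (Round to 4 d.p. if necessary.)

x_1* = 20.5556

MU_x_1/MU_x_2 = (5·x_2)/(4·x_1); tangency sets this equal to p_1/p_2.
So 5·p_2·x_2 = 4·p_1·x_1; combined with the budget, a share 5/9 of income goes to x_1.
Demand: x_1*(p_1,p_2,M) = 5/9·M/p_1 and x_2* = 4/9·M/p_2.
At p_1=3, p_2=9, M=111: x_1* = 5/9·111/3 = 20.5556.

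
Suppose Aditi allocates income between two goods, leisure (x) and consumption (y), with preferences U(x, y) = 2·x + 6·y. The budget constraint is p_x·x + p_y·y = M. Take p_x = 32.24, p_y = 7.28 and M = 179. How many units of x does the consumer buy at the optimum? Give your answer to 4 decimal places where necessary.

x* = 0

Linear utility — the consumer picks whichever good has higher MU/price: 2/32.24 = 0.062 vs 6/7.28 = 0.8242.
y gives more utility per dollar, so spend all income on y: y* = M/p_y, x* = 0.
Numerically: x* = 0, y* = 24.5879.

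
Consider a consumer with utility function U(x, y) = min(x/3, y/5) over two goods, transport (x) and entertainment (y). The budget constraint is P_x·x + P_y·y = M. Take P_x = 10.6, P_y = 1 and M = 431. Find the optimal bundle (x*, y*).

Demand: x*(P_x,P_y,M) = 3·M/(3·P_x + 5·P_y), y* = 5·M/(3·P_x + 5·P_y).
Here 3·10.6 + 5·1 = 36.8, giving x* = 35.1359 and y* = 58.5598.

x* = 35.1359, y* = 58.5598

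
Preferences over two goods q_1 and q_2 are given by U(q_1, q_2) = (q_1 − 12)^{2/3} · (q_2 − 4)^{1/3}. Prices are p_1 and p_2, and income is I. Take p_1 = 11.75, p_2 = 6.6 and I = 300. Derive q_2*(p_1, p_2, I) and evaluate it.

MRS = 2·(q_2−4)/(q_1−12). Tangency with p_1/p_2 gives q_2−4 = (1/2)·(p_1/p_2)·(q_1−12).
After buying the subsistence bundle (12, 4), a share 2/3 of the remaining income goes to q_1: q_1* = 12 + 2/3·(I − 12p_1 − 4p_2)/p_1.
Discretionary income = 300 − 12·11.75 − 4·6.6 = 132.6; q_2* = 4 + 1/3·132.6/6.6 = 10.697.

q_2* = 10.697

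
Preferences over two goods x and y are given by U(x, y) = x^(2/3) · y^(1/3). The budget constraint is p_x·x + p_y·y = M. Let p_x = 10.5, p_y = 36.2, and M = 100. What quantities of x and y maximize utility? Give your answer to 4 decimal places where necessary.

Demand: x*(p_x,p_y,M) = 2/3·M/p_x and y* = 1/3·M/p_y.
At p_x=10.5, p_y=36.2, M=100: x* = 2/3·100/10.5 = 6.3492, y* = 0.9208.

x* = 6.3492, y* = 0.9208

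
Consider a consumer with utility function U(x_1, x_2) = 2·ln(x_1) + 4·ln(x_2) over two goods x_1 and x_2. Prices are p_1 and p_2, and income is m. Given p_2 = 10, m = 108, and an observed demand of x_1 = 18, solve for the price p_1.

Tangency: MRS = (1/2)·x_2/x_1 = p_1/p_2.
Rearranging, p_2·x_2 = 2·p_1·x_1. Substituting into the budget gives p_1·x_1·(1 + 2) = m.
Demand: x_1*(p_1,p_2,m) = 1/3·m/p_1 and x_2* = 2/3·m/p_2.
Set x_1* = 18 in the demand function and solve for p_1: p_1 = 2.

p_1 = 2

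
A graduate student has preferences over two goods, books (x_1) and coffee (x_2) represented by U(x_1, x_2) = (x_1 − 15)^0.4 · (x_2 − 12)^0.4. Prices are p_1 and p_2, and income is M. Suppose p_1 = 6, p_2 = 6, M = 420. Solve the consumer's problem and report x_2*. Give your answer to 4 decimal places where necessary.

Let x_1' = x_1−15, x_2' = x_2−12. MRS = x_2'/x_1' = p_1/p_2.
Substituting into the budget: x_1* = 15 + 0.5·(M − 15·p_1 − 12·p_2)/p_1, and x_2* = 12 + 0.5·(…)/p_2.
Discretionary income = 420 − 15·6 − 12·6 = 258; x_2* = 12 + 0.5·258/6 = 33.5.

x_2* = 33.5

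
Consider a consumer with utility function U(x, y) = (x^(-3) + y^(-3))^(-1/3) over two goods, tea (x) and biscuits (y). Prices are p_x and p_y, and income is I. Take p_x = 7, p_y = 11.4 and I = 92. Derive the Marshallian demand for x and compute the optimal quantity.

x* = 5.3828

MU_x ∝ x^(-4), MU_y ∝ y^(-4), so MRS = (y/x)^(4) = p_x/p_y.
Solve for the ratio: y/x = [p_x/p_y]^(0.25).
With the ratio pinned down, the budget gives x* = I/(p_x + p_y·(y/x)) and y* = (y/x)·x*.
Numerically y/x = 0.885214, so x* = 92/(7 + 11.4·0.885214) = 5.3828.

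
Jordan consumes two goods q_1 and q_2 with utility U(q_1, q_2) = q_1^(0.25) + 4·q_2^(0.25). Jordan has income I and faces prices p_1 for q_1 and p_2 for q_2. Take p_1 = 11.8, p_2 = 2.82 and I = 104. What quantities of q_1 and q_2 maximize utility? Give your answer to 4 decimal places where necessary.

Substitute q_2 = (q_2/q_1)·q_1 into the budget: q_1* = I/(p_1 + p_2·(q_2/q_1)).
Numerically q_2/q_1 = 42.814465, so q_1* = 104/(11.8 + 2.82·42.814465) = 0.7847 and q_2* = 42.814465·0.7847 = 33.596.

q_1* = 0.7847, q_2* = 33.596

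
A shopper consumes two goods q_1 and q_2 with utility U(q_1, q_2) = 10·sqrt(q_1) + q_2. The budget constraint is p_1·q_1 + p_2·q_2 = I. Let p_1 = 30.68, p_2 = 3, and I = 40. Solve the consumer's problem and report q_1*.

Plugging in: q_1* = (5·3/30.68)² = 0.239.

q_1* = 0.239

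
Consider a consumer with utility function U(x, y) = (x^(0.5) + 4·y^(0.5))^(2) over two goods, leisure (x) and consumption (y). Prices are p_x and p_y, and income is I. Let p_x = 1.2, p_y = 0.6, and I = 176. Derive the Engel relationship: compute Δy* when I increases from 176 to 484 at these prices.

Δy* = 497.7778

Numerically y/x = 64, so x* = 176/(1.2 + 0.6·64) = 4.4444 and y* = 64·4.4444 = 284.4444.
At I' = 484: y* = 782.2222. Change: 782.2222 − 284.4444 = 497.7778.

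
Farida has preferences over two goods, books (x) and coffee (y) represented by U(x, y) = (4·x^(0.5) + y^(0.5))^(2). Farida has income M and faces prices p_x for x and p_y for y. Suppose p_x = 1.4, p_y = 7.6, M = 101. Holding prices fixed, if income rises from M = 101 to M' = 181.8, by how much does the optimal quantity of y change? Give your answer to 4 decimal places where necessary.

MRS = MU_x/MU_y = 4·(y/x)^(0.5). Set equal to p_x/p_y.
Solve for the ratio: y/x = [(1/4)·p_x/p_y]^(2).
With the ratio pinned down, the budget gives x* = M/(p_x + p_y·(y/x)) and y* = (y/x)·x*.
Numerically y/x = 0.002121, so x* = 101/(1.4 + 7.6·0.002121) = 71.3217 and y* = 0.002121·71.3217 = 0.1513.
At M' = 181.8: y* = 0.2723. Change: 0.2723 − 0.1513 = 0.121.

Δy* = 0.121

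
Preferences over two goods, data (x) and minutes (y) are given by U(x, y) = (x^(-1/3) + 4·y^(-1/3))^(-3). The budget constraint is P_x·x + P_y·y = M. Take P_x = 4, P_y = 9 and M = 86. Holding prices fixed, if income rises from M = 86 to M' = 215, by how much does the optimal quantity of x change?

Numerically y/x = 1.539601, so x* = 86/(4 + 9·1.539601) = 4.8162.
At M' = 215: x* = 12.0405. Change: 12.0405 − 4.8162 = 7.2243.

Δx* = 7.2243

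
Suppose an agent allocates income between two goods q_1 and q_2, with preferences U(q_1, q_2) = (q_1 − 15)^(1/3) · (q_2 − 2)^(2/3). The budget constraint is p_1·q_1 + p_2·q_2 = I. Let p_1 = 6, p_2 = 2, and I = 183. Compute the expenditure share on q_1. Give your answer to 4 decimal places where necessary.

share on q_1 = 0.6539

MRS = (1/2)·(q_2−2)/(q_1−15). Tangency with p_1/p_2 gives q_2−2 = 2·(p_1/p_2)·(q_1−15).
Substituting into the budget: q_1* = 15 + 1/3·(I − 15·p_1 − 2·p_2)/p_1, and q_2* = 2 + 2/3·(…)/p_2.
Discretionary income = 183 − 15·6 − 2·2 = 89; q_1* = 15 + 1/3·89/6 = 19.9444; q_2* = 2 + 2/3·89/2 = 31.6667.
Expenditure on q_1: 6·19.9444 = 119.6667; share = 0.6539.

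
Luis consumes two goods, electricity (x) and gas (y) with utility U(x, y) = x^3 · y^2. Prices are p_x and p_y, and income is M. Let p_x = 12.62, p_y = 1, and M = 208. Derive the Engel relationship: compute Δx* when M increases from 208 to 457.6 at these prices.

Δx* = 11.8669

Demand: x*(p_x,p_y,M) = 0.6·M/p_x and y* = 0.4·M/p_y.
At p_x=12.62, p_y=1, M=208: x* = 0.6·208/12.62 = 9.8891.
At M' = 457.6: x* = 21.7559. Change: 21.7559 − 9.8891 = 11.8669.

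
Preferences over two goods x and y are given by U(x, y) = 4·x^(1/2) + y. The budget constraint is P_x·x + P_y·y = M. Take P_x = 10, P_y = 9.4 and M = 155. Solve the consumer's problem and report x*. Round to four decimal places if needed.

Set MRS = P_x/P_y: 2·x^(−1/2) = P_x/P_y.
Solve: √x = 2·P_y/P_x, so x*(P_x,P_y) = (2·P_y/P_x)², and y* = (M − P_x·x*)/P_y.
Plugging in: x* = (2·9.4/10)² = 3.5344.

x* = 3.5344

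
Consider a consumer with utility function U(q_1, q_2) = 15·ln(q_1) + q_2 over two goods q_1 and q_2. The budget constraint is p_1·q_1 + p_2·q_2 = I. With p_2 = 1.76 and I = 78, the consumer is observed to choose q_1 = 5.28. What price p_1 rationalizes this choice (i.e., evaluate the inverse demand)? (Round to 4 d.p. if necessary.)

Set MRS = p_1/p_2: (15/q_1)/1 = p_1/p_2.
So q_1*(p_1,p_2) = 15·p_2/p_1, independent of income; and q_2* = (I − 15·p_2)/p_2.
Set q_1* = 5.28 in the demand function and solve for p_1: p_1 = 5.

p_1 = 5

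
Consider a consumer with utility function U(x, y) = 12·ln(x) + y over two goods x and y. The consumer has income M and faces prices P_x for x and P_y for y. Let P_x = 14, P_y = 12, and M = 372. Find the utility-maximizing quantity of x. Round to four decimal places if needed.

x* = 10.2857

At the given prices: x* = 12·12/14 = 10.2857.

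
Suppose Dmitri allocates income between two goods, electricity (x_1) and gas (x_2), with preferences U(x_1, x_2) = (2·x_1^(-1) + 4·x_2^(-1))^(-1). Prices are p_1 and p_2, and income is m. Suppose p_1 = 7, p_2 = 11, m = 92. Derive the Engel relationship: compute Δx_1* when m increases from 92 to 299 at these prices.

MU_x_1 ∝ 2·x_1^(-2), MU_x_2 ∝ 4·x_2^(-2), so MRS = (1/2)·(x_2/x_1)^(2) = p_1/p_2.
Hence x_2/x_1 = (2·p_1/p_2)^(1/(2)), i.e. raised to the 0.5 power.
Substitute x_2 = (x_2/x_1)·x_1 into the budget: x_1* = m/(p_1 + p_2·(x_2/x_1)).
Numerically x_2/x_1 = 1.128152, so x_1* = 92/(7 + 11·1.128152) = 4.7399.
At m' = 299: x_1* = 15.4047. Change: 15.4047 − 4.7399 = 10.6648.

Δx_1* = 10.6648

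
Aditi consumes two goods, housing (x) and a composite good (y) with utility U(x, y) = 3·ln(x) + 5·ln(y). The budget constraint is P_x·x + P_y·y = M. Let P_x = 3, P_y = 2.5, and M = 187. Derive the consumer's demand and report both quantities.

x* = 23.375, y* = 46.75

The MRS is (3/5)·y/x. Set MRS = P_x/P_y.
So 3·P_y·y = 5·P_x·x; combined with the budget, a share 0.375 of income goes to x.
Demand: x*(P_x,P_y,M) = 0.375·M/P_x and y* = 0.625·M/P_y.
At P_x=3, P_y=2.5, M=187: x* = 0.375·187/3 = 23.375, y* = 46.75.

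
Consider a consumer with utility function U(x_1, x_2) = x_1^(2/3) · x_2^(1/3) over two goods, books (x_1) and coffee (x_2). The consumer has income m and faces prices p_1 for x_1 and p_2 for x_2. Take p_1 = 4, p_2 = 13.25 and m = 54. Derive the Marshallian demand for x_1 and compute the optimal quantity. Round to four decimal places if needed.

MU_x_1/MU_x_2 = (2/3·x_2)/(1/3·x_1); tangency sets this equal to p_1/p_2.
Rearranging, p_2·x_2 = (1/2)·p_1·x_1. Substituting into the budget gives p_1·x_1·(1 + (1/2)) = m.
Demand: x_1*(p_1,p_2,m) = 2/3·m/p_1 and x_2* = 1/3·m/p_2.
At p_1=4, p_2=13.25, m=54: x_1* = 2/3·54/4 = 9.

x_1* = 9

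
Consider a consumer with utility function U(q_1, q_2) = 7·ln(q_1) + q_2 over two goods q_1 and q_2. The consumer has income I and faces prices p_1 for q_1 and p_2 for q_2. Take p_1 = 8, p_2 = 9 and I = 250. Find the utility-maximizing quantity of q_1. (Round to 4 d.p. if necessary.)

q_1* = 7.875

MU_q_1 = 7/q_1, MU_q_2 = 1. Tangency: 7/q_1 = p_1/p_2.
So q_1*(p_1,p_2) = 7·p_2/p_1, independent of income; and q_2* = (I − 7·p_2)/p_2.
At the given prices: q_1* = 7·9/8 = 7.875.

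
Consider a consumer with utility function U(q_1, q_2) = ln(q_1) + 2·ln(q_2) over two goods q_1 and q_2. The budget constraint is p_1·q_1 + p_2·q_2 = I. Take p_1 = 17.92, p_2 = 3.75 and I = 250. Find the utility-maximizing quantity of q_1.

The MRS is (1/2)·q_2/q_1. Set MRS = p_1/p_2.
So p_2·q_2 = 2·p_1·q_1; combined with the budget, a share 1/3 of income goes to q_1.
Demand: q_1*(p_1,p_2,I) = 1/3·I/p_1 and q_2* = 2/3·I/p_2.
At p_1=17.92, p_2=3.75, I=250: q_1* = 1/3·250/17.92 = 4.6503.

q_1* = 4.6503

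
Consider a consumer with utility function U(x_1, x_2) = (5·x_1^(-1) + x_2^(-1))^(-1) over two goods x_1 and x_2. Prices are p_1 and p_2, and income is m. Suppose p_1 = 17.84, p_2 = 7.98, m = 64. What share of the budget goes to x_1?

share on x_1 = 0.7698

From the CES first-order condition, 5·(x_2/x_1)^(2) = p_1/p_2.
Solve for the ratio: x_2/x_1 = [(1/5)·p_1/p_2]^(0.5).
Substitute x_2 = (x_2/x_1)·x_1 into the budget: x_1* = m/(p_1 + p_2·(x_2/x_1)).
Numerically x_2/x_1 = 0.668669, so x_1* = 64/(17.84 + 7.98·0.668669) = 2.7615 and x_2* = 0.668669·2.7615 = 1.8465.
Expenditure on x_1: 17.84·2.7615 = 49.2648; share = 0.7698.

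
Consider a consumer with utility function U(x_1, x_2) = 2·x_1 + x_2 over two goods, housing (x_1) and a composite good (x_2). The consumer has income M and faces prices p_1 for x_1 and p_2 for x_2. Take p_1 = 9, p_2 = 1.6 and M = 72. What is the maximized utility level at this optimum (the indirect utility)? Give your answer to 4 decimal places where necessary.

V = 45

Linear utility — the consumer picks whichever good has higher MU/price: 2/9 = 0.2222 vs 1/1.6 = 0.625.
x_2 gives more utility per dollar, so spend all income on x_2: x_2* = M/p_2, x_1* = 0.
Numerically: x_1* = 0, x_2* = 45.
Utility at the optimum: U(0, 45) = 45.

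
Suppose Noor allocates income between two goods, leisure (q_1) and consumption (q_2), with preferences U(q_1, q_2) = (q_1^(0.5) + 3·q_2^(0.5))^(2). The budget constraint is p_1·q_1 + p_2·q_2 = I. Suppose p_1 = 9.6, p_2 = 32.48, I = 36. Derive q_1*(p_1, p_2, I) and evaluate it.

From the CES first-order condition, (1/3)·(q_2/q_1)^(0.5) = p_1/p_2.
Solve for the ratio: q_2/q_1 = [3·p_1/p_2]^(2).
With the ratio pinned down, the budget gives q_1* = I/(p_1 + p_2·(q_2/q_1)) and q_2* = (q_2/q_1)·q_1*.
Numerically q_2/q_1 = 0.786236, so q_1* = 36/(9.6 + 32.48·0.786236) = 1.0246.

q_1* = 1.0246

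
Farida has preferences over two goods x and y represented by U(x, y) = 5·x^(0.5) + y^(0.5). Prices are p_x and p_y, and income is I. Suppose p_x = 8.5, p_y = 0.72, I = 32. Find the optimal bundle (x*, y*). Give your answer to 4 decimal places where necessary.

x* = 2.5572, y* = 14.2558

MU_x ∝ 5·x^(-0.5), MU_y ∝ y^(-0.5), so MRS = 5·(y/x)^(0.5) = p_x/p_y.
Hence y/x = ((1/5)·p_x/p_y)^(1/(0.5)), i.e. raised to the 2 power.
Substitute y = (y/x)·x into the budget: x* = I/(p_x + p_y·(y/x)).
Numerically y/x = 5.574846, so x* = 32/(8.5 + 0.72·5.574846) = 2.5572 and y* = 5.574846·2.5572 = 14.2558.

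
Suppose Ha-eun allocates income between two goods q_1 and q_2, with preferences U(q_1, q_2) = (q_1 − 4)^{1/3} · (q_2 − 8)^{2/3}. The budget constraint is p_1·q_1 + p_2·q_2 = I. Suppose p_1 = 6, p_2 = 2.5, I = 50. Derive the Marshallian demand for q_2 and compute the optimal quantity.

This is Cobb-Douglas in (q_1−4, q_2−8): tangency gives 1/3·p_2·(q_2−8) = 2/3·p_1·(q_1−4).
After buying the subsistence bundle (4, 8), a share 1/3 of the remaining income goes to q_1: q_1* = 4 + 1/3·(I − 4p_1 − 8p_2)/p_1.
Discretionary income = 50 − 4·6 − 8·2.5 = 6; q_2* = 8 + 2/3·6/2.5 = 9.6.

q_2* = 9.6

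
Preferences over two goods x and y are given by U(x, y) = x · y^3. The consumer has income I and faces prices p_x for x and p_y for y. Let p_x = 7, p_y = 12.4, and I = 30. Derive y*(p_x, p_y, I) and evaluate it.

MU_x/MU_y = (y)/(3·x); tangency sets this equal to p_x/p_y.
Rearranging, p_y·y = 3·p_x·x. Substituting into the budget gives p_x·x·(1 + 3) = I.
Demand: x*(p_x,p_y,I) = 0.25·I/p_x and y* = 0.75·I/p_y.
At p_x=7, p_y=12.4, I=30: y* = 0.75·30/12.4 = 1.8145.

y* = 1.8145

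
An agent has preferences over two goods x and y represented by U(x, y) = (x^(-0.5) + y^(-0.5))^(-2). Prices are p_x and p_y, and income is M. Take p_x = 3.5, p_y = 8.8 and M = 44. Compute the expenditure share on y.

With the ratio pinned down, the budget gives x* = M/(p_x + p_y·(y/x)) and y* = (y/x)·x*.
Numerically y/x = 0.540825, so x* = 44/(3.5 + 8.8·0.540825) = 5.3274 and y* = 0.540825·5.3274 = 2.8812.
Expenditure on y: 8.8·2.8812 = 25.3543; share = 0.5762.

share on y = 0.5762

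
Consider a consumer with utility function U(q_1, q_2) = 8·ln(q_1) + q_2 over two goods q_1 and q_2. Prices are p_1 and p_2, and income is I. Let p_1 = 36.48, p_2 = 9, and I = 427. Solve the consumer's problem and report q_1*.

Set MRS = p_1/p_2: (8/q_1)/1 = p_1/p_2.
So q_1*(p_1,p_2) = 8·p_2/p_1, independent of income; and q_2* = (I − 8·p_2)/p_2.
At the given prices: q_1* = 8·9/36.48 = 1.9737.

q_1* = 1.9737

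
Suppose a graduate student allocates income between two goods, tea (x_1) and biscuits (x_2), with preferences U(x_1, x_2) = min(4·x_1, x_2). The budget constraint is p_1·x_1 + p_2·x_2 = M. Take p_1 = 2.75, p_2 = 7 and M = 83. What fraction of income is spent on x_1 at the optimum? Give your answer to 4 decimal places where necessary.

Leontief preferences: the optimum is at the kink where x_1/1 = x_2/4, i.e. x_2 = 4·x_1.
Budget: p_1·x_1 + p_2·4·x_1 = M, so (p_1 + 4·p_2)·x_1 = M.
Demand: x_1*(p_1,p_2,M) = M/(p_1 + 4·p_2), x_2* = 4·M/(p_1 + 4·p_2).
Here 2.75 + 4·7 = 30.75, giving x_1* = 2.6992 and x_2* = 10.7967.
Expenditure on x_1: 2.75·2.6992 = 7.4228; share = 0.0894.

share on x_1 = 0.0894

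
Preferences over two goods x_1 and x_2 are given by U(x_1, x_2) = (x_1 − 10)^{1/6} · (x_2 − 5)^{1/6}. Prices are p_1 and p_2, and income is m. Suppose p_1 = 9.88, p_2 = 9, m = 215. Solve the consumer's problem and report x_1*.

x_1* = 13.6032

This is Cobb-Douglas in (x_1−10, x_2−5): tangency gives 1/6·p_2·(x_2−5) = 1/6·p_1·(x_1−10).
After buying the subsistence bundle (10, 5), a share 0.5 of the remaining income goes to x_1: x_1* = 10 + 0.5·(m − 10p_1 − 5p_2)/p_1.
Discretionary income = 215 − 10·9.88 − 5·9 = 71.2; x_1* = 10 + 0.5·71.2/9.88 = 13.6032.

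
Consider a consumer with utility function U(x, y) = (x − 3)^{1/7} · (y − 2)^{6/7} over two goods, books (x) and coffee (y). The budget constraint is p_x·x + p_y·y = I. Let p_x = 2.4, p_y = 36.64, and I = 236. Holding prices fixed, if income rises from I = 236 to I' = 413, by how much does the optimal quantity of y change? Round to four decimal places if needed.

Δy* = 4.1407

Discretionary income = 236 − 3·2.4 − 2·36.64 = 155.52; y* = 2 + 6/7·155.52/36.64 = 5.6382.
At I' = 413: y* = 9.7789. Change: 9.7789 − 5.6382 = 4.1407.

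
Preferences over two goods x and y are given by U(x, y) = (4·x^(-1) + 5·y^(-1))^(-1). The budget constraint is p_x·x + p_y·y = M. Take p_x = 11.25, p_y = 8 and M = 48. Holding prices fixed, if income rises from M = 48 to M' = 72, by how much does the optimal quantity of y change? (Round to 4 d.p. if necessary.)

MU_x ∝ 4·x^(-2), MU_y ∝ 5·y^(-2), so MRS = (4/5)·(y/x)^(2) = p_x/p_y.
Solve for the ratio: y/x = [(5/4)·p_x/p_y]^(0.5).
Substitute y = (y/x)·x into the budget: x* = M/(p_x + p_y·(y/x)).
Numerically y/x = 1.325825, so x* = 48/(11.25 + 8·1.325825) = 2.1961 and y* = 1.325825·2.1961 = 2.9117.
At M' = 72: y* = 4.3675. Change: 4.3675 − 2.9117 = 1.4558.

Δy* = 1.4558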